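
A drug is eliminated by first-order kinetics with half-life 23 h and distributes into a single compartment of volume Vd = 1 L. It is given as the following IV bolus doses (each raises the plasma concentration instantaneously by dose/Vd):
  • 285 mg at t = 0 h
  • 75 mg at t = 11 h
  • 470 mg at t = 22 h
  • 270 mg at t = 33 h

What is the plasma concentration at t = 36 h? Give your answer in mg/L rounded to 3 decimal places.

k = ln 2 / 23 = 0.03014 per h
Dose 1 (285 mg at t=0 h): 285·exp(−0.03014·36) = 96.309 mg/L
Dose 2 (75 mg at t=11 h): 75·exp(−0.03014·25) = 35.307 mg/L
Dose 3 (470 mg at t=22 h): 470·exp(−0.03014·14) = 308.221 mg/L
Dose 4 (270 mg at t=33 h): 270·exp(−0.03014·3) = 246.660 mg/L
C(36) = 96.309 + 35.307 + 308.221 + 246.660 = 686.497 mg/L

686.497 mg/L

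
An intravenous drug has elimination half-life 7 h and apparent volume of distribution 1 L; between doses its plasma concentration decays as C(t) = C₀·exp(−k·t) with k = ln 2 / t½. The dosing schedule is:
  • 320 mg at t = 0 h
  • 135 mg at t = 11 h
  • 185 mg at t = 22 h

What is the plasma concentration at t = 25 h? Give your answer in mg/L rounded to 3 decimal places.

198.122 mg/L

k = ln 2 / 7 = 0.09902 per h
Dose 1 (320 mg at t=0 h): 320·exp(−0.09902·25) = 26.918 mg/L
Dose 2 (135 mg at t=11 h): 135·exp(−0.09902·14) = 33.750 mg/L
Dose 3 (185 mg at t=22 h): 185·exp(−0.09902·3) = 137.454 mg/L
C(25) = 26.918 + 33.750 + 137.454 = 198.122 mg/L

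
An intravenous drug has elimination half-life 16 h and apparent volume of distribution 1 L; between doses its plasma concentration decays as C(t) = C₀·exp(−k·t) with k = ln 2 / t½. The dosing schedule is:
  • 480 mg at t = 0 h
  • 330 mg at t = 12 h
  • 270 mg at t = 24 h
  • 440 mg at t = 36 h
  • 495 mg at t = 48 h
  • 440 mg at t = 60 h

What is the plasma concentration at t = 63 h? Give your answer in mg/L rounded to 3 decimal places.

898.831 mg/L

k = ln 2 / 16 = 0.04332 per h
Dose 1 (480 mg at t=0 h): 480·exp(−0.04332·63) = 31.328 mg/L
Dose 2 (330 mg at t=12 h): 330·exp(−0.04332·51) = 36.223 mg/L
Dose 3 (270 mg at t=24 h): 270·exp(−0.04332·39) = 49.843 mg/L
Dose 4 (440 mg at t=36 h): 440·exp(−0.04332·27) = 136.604 mg/L
Dose 5 (495 mg at t=48 h): 495·exp(−0.04332·15) = 258.458 mg/L
Dose 6 (440 mg at t=60 h): 440·exp(−0.04332·3) = 386.375 mg/L
C(63) = 31.328 + 36.223 + 49.843 + 136.604 + 258.458 + 386.375 = 898.831 mg/L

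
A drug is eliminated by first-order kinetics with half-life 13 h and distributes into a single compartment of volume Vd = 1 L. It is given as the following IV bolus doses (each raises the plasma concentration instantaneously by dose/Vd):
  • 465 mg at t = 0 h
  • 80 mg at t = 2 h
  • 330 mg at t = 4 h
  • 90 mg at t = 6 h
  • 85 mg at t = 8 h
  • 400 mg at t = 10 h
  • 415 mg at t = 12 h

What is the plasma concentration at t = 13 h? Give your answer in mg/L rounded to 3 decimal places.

k = ln 2 / 13 = 0.05332 per h
Dose 1 (465 mg at t=0 h): 465·exp(−0.05332·13) = 232.500 mg/L
Dose 2 (80 mg at t=2 h): 80·exp(−0.05332·11) = 44.501 mg/L
Dose 3 (330 mg at t=4 h): 330·exp(−0.05332·9) = 204.225 mg/L
Dose 4 (90 mg at t=6 h): 90·exp(−0.05332·7) = 61.965 mg/L
Dose 5 (85 mg at t=8 h): 85·exp(−0.05332·5) = 65.109 mg/L
Dose 6 (400 mg at t=10 h): 400·exp(−0.05332·3) = 340.872 mg/L
Dose 7 (415 mg at t=12 h): 415·exp(−0.05332·1) = 393.452 mg/L
C(13) = 232.500 + 44.501 + 204.225 + 61.965 + 65.109 + 340.872 + 393.452 = 1342.624 mg/L

1342.624 mg/L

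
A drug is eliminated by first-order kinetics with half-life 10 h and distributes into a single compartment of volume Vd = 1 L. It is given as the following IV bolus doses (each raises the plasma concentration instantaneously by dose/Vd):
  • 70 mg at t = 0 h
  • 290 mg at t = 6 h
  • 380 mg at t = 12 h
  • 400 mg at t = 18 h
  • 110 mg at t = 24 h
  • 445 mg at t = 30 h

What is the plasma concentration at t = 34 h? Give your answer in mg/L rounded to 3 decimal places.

k = ln 2 / 10 = 0.06931 per h
Dose 1 (70 mg at t=0 h): 70·exp(−0.06931·34) = 6.631 mg/L
Dose 2 (290 mg at t=6 h): 290·exp(−0.06931·28) = 41.640 mg/L
Dose 3 (380 mg at t=12 h): 380·exp(−0.06931·22) = 82.702 mg/L
Dose 4 (400 mg at t=18 h): 400·exp(−0.06931·16) = 131.951 mg/L
Dose 5 (110 mg at t=24 h): 110·exp(−0.06931·10) = 55.000 mg/L
Dose 6 (445 mg at t=30 h): 445·exp(−0.06931·4) = 337.247 mg/L
C(34) = 6.631 + 41.640 + 82.702 + 131.951 + 55.000 + 337.247 = 655.172 mg/L

655.172 mg/L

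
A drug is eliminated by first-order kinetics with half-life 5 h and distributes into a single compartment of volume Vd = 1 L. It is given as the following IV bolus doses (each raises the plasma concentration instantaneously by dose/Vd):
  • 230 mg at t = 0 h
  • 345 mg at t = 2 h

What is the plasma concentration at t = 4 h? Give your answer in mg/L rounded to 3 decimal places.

393.561 mg/L

k = ln 2 / 5 = 0.13863 per h
Dose 1 (230 mg at t=0 h): 230·exp(−0.13863·4) = 132.100 mg/L
Dose 2 (345 mg at t=2 h): 345·exp(−0.13863·2) = 261.461 mg/L
C(4) = 132.100 + 261.461 = 393.561 mg/L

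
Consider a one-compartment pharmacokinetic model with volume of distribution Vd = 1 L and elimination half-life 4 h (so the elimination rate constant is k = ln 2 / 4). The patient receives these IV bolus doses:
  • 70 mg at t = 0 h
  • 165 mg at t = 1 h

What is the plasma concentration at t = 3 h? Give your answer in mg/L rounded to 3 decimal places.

158.295 mg/L

k = ln 2 / 4 = 0.17329 per h
Dose 1 (70 mg at t=0 h): 70·exp(−0.17329·3) = 41.622 mg/L
Dose 2 (165 mg at t=1 h): 165·exp(−0.17329·2) = 116.673 mg/L
C(3) = 41.622 + 116.673 = 158.295 mg/L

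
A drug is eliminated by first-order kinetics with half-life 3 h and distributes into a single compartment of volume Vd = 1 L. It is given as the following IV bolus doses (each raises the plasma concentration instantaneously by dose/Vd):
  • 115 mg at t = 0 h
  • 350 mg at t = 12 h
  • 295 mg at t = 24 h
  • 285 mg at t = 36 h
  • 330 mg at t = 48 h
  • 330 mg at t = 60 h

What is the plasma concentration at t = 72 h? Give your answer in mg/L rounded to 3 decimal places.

21.988 mg/L

k = ln 2 / 3 = 0.23105 per h
Dose 1 (115 mg at t=0 h): 115·exp(−0.23105·72) = 0.000 mg/L
Dose 2 (350 mg at t=12 h): 350·exp(−0.23105·60) = 0.000 mg/L
Dose 3 (295 mg at t=24 h): 295·exp(−0.23105·48) = 0.005 mg/L
Dose 4 (285 mg at t=36 h): 285·exp(−0.23105·36) = 0.070 mg/L
Dose 5 (330 mg at t=48 h): 330·exp(−0.23105·24) = 1.289 mg/L
Dose 6 (330 mg at t=60 h): 330·exp(−0.23105·12) = 20.625 mg/L
C(72) = 0.000 + 0.000 + 0.005 + 0.070 + 1.289 + 20.625 = 21.988 mg/L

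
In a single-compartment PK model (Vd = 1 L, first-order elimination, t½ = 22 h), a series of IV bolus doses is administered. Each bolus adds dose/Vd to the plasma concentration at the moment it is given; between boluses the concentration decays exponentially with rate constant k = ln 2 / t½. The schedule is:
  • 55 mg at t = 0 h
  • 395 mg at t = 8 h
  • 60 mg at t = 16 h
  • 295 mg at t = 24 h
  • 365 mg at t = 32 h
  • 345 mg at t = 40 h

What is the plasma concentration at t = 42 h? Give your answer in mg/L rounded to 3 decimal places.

934.012 mg/L

k = ln 2 / 22 = 0.03151 per h
Dose 1 (55 mg at t=0 h): 55·exp(−0.03151·42) = 14.644 mg/L
Dose 2 (395 mg at t=8 h): 395·exp(−0.03151·34) = 135.322 mg/L
Dose 3 (60 mg at t=16 h): 60·exp(−0.03151·26) = 26.448 mg/L
Dose 4 (295 mg at t=24 h): 295·exp(−0.03151·18) = 167.311 mg/L
Dose 5 (365 mg at t=32 h): 365·exp(−0.03151·10) = 266.355 mg/L
Dose 6 (345 mg at t=40 h): 345·exp(−0.03151·2) = 323.931 mg/L
C(42) = 14.644 + 135.322 + 26.448 + 167.311 + 266.355 + 323.931 = 934.012 mg/L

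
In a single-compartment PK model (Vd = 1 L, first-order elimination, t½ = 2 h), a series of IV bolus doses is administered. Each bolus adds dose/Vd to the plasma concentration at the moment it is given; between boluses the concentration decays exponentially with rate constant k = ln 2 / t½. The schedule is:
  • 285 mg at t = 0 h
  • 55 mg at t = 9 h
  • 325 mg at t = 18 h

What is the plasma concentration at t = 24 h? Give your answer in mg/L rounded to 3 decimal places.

k = ln 2 / 2 = 0.34657 per h
Dose 1 (285 mg at t=0 h): 285·exp(−0.34657·24) = 0.070 mg/L
Dose 2 (55 mg at t=9 h): 55·exp(−0.34657·15) = 0.304 mg/L
Dose 3 (325 mg at t=18 h): 325·exp(−0.34657·6) = 40.625 mg/L
C(24) = 0.070 + 0.304 + 40.625 = 40.998 mg/L

40.998 mg/L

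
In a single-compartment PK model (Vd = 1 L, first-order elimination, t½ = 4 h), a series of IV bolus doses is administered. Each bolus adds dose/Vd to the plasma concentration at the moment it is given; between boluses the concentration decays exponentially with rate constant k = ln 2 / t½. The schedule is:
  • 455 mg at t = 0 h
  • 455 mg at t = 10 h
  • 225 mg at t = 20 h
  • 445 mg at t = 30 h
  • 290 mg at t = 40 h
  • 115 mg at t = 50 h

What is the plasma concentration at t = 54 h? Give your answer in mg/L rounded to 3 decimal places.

90.969 mg/L

k = ln 2 / 4 = 0.17329 per h
Dose 1 (455 mg at t=0 h): 455·exp(−0.17329·54) = 0.039 mg/L
Dose 2 (455 mg at t=10 h): 455·exp(−0.17329·44) = 0.222 mg/L
Dose 3 (225 mg at t=20 h): 225·exp(−0.17329·34) = 0.621 mg/L
Dose 4 (445 mg at t=30 h): 445·exp(−0.17329·24) = 6.953 mg/L
Dose 5 (290 mg at t=40 h): 290·exp(−0.17329·14) = 25.633 mg/L
Dose 6 (115 mg at t=50 h): 115·exp(−0.17329·4) = 57.500 mg/L
C(54) = 0.039 + 0.222 + 0.621 + 6.953 + 25.633 + 57.500 = 90.969 mg/L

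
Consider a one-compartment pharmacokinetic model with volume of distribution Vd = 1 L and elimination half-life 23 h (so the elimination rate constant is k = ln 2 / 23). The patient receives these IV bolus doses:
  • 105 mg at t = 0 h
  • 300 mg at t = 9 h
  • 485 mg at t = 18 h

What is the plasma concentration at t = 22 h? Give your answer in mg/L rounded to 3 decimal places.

k = ln 2 / 23 = 0.03014 per h
Dose 1 (105 mg at t=0 h): 105·exp(−0.03014·22) = 54.106 mg/L
Dose 2 (300 mg at t=9 h): 300·exp(−0.03014·13) = 202.756 mg/L
Dose 3 (485 mg at t=18 h): 485·exp(−0.03014·4) = 429.921 mg/L
C(22) = 54.106 + 202.756 + 429.921 = 686.783 mg/L

686.783 mg/L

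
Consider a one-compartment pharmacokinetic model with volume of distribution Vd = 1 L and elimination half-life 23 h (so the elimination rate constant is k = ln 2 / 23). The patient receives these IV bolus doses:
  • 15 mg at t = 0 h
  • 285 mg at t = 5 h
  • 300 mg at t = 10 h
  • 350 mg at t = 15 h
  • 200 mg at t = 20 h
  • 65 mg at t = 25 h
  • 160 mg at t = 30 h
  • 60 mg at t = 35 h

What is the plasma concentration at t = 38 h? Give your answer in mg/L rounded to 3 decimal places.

k = ln 2 / 23 = 0.03014 per h
Dose 1 (15 mg at t=0 h): 15·exp(−0.03014·38) = 4.772 mg/L
Dose 2 (285 mg at t=5 h): 285·exp(−0.03014·33) = 105.422 mg/L
Dose 3 (300 mg at t=10 h): 300·exp(−0.03014·28) = 129.018 mg/L
Dose 4 (350 mg at t=15 h): 350·exp(−0.03014·23) = 175.000 mg/L
Dose 5 (200 mg at t=20 h): 200·exp(−0.03014·18) = 116.263 mg/L
Dose 6 (65 mg at t=25 h): 65·exp(−0.03014·13) = 43.930 mg/L
Dose 7 (160 mg at t=30 h): 160·exp(−0.03014·8) = 125.723 mg/L
Dose 8 (60 mg at t=35 h): 60·exp(−0.03014·3) = 54.813 mg/L
C(38) = 4.772 + 105.422 + 129.018 + 175.000 + 116.263 + 43.930 + 125.723 + 54.813 = 754.942 mg/L

754.942 mg/L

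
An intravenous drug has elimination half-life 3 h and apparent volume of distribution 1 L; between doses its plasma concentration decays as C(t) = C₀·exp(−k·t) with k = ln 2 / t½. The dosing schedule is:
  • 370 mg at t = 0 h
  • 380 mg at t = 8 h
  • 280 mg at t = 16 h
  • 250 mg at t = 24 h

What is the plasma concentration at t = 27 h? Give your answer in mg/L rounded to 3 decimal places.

152.484 mg/L

k = ln 2 / 3 = 0.23105 per h
Dose 1 (370 mg at t=0 h): 370·exp(−0.23105·27) = 0.723 mg/L
Dose 2 (380 mg at t=8 h): 380·exp(−0.23105·19) = 4.713 mg/L
Dose 3 (280 mg at t=16 h): 280·exp(−0.23105·11) = 22.049 mg/L
Dose 4 (250 mg at t=24 h): 250·exp(−0.23105·3) = 125.000 mg/L
C(27) = 0.723 + 4.713 + 22.049 + 125.000 = 152.484 mg/L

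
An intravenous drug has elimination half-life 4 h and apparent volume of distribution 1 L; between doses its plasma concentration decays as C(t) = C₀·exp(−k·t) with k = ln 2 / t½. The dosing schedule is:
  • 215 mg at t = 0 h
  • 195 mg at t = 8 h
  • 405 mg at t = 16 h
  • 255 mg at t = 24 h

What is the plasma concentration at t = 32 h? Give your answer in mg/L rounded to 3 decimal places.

k = ln 2 / 4 = 0.17329 per h
Dose 1 (215 mg at t=0 h): 215·exp(−0.17329·32) = 0.840 mg/L
Dose 2 (195 mg at t=8 h): 195·exp(−0.17329·24) = 3.047 mg/L
Dose 3 (405 mg at t=16 h): 405·exp(−0.17329·16) = 25.312 mg/L
Dose 4 (255 mg at t=24 h): 255·exp(−0.17329·8) = 63.750 mg/L
C(32) = 0.840 + 3.047 + 25.312 + 63.750 = 92.949 mg/L

92.949 mg/L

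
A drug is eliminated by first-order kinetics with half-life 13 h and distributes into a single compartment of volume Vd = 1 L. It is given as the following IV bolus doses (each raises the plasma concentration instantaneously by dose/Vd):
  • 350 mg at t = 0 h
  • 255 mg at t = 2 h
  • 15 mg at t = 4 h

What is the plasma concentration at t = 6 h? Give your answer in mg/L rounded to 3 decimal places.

k = ln 2 / 13 = 0.05332 per h
Dose 1 (350 mg at t=0 h): 350·exp(−0.05332·6) = 254.174 mg/L
Dose 2 (255 mg at t=2 h): 255·exp(−0.05332·4) = 206.023 mg/L
Dose 3 (15 mg at t=4 h): 15·exp(−0.05332·2) = 13.483 mg/L
C(6) = 254.174 + 206.023 + 13.483 = 473.680 mg/L

473.680 mg/L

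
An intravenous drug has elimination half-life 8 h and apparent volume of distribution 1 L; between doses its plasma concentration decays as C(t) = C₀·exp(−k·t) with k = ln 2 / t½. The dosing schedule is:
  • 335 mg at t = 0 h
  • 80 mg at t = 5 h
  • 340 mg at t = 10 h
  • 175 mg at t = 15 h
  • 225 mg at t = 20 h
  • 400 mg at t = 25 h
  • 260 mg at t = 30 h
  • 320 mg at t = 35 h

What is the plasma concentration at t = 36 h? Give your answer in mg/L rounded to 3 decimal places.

742.873 mg/L

k = ln 2 / 8 = 0.08664 per h
Dose 1 (335 mg at t=0 h): 335·exp(−0.08664·36) = 14.805 mg/L
Dose 2 (80 mg at t=5 h): 80·exp(−0.08664·31) = 5.453 mg/L
Dose 3 (340 mg at t=10 h): 340·exp(−0.08664·26) = 35.738 mg/L
Dose 4 (175 mg at t=15 h): 175·exp(−0.08664·21) = 28.368 mg/L
Dose 5 (225 mg at t=20 h): 225·exp(−0.08664·16) = 56.250 mg/L
Dose 6 (400 mg at t=25 h): 400·exp(−0.08664·11) = 154.221 mg/L
Dose 7 (260 mg at t=30 h): 260·exp(−0.08664·6) = 154.597 mg/L
Dose 8 (320 mg at t=35 h): 320·exp(−0.08664·1) = 293.441 mg/L
C(36) = 14.805 + 5.453 + 35.738 + 28.368 + 56.250 + 154.221 + 154.597 + 293.441 = 742.873 mg/L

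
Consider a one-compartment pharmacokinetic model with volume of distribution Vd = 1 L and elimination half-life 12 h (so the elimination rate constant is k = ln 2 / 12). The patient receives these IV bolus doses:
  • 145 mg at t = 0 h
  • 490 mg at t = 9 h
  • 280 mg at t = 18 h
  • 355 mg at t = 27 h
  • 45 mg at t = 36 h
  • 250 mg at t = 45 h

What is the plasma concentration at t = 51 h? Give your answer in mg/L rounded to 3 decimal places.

377.000 mg/L

k = ln 2 / 12 = 0.05776 per h
Dose 1 (145 mg at t=0 h): 145·exp(−0.05776·51) = 7.621 mg/L
Dose 2 (490 mg at t=9 h): 490·exp(−0.05776·42) = 43.310 mg/L
Dose 3 (280 mg at t=18 h): 280·exp(−0.05776·33) = 41.622 mg/L
Dose 4 (355 mg at t=27 h): 355·exp(−0.05776·24) = 88.750 mg/L
Dose 5 (45 mg at t=36 h): 45·exp(−0.05776·15) = 18.920 mg/L
Dose 6 (250 mg at t=45 h): 250·exp(−0.05776·6) = 176.777 mg/L
C(51) = 7.621 + 43.310 + 41.622 + 88.750 + 18.920 + 176.777 = 377.000 mg/L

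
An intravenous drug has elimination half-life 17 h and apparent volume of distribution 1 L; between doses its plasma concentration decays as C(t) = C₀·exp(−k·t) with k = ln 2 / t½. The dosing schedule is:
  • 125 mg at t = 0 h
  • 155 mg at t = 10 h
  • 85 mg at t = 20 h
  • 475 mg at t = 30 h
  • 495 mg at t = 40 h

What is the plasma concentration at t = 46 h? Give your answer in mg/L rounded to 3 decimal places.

k = ln 2 / 17 = 0.04077 per h
Dose 1 (125 mg at t=0 h): 125·exp(−0.04077·46) = 19.158 mg/L
Dose 2 (155 mg at t=10 h): 155·exp(−0.04077·36) = 35.715 mg/L
Dose 3 (85 mg at t=20 h): 85·exp(−0.04077·26) = 29.446 mg/L
Dose 4 (475 mg at t=30 h): 475·exp(−0.04077·16) = 247.384 mg/L
Dose 5 (495 mg at t=40 h): 495·exp(−0.04077·6) = 387.578 mg/L
C(46) = 19.158 + 35.715 + 29.446 + 247.384 + 387.578 = 719.281 mg/L

719.281 mg/L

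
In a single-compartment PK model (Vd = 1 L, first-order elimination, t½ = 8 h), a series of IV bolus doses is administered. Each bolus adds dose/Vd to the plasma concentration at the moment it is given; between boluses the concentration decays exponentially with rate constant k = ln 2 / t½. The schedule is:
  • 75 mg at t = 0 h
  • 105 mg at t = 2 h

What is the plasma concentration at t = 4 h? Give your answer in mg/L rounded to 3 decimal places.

k = ln 2 / 8 = 0.08664 per h
Dose 1 (75 mg at t=0 h): 75·exp(−0.08664·4) = 53.033 mg/L
Dose 2 (105 mg at t=2 h): 105·exp(−0.08664·2) = 88.294 mg/L
C(4) = 53.033 + 88.294 = 141.327 mg/L

141.327 mg/L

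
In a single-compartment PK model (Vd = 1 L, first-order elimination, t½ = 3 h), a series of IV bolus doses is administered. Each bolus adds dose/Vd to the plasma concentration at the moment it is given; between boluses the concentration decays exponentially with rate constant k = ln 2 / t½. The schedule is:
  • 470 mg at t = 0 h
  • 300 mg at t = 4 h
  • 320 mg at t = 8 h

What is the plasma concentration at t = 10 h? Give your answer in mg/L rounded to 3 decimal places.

323.217 mg/L

k = ln 2 / 3 = 0.23105 per h
Dose 1 (470 mg at t=0 h): 470·exp(−0.23105·10) = 46.630 mg/L
Dose 2 (300 mg at t=4 h): 300·exp(−0.23105·6) = 75.000 mg/L
Dose 3 (320 mg at t=8 h): 320·exp(−0.23105·2) = 201.587 mg/L
C(10) = 46.630 + 75.000 + 201.587 = 323.217 mg/L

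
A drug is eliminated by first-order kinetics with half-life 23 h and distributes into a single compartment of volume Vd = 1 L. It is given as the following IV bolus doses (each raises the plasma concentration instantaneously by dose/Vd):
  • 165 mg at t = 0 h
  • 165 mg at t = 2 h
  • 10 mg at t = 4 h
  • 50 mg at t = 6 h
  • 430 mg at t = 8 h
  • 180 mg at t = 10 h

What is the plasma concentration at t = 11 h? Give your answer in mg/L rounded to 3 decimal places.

k = ln 2 / 23 = 0.03014 per h
Dose 1 (165 mg at t=0 h): 165·exp(−0.03014·11) = 118.444 mg/L
Dose 2 (165 mg at t=2 h): 165·exp(−0.03014·9) = 125.803 mg/L
Dose 3 (10 mg at t=4 h): 10·exp(−0.03014·7) = 8.098 mg/L
Dose 4 (50 mg at t=6 h): 50·exp(−0.03014·5) = 43.006 mg/L
Dose 5 (430 mg at t=8 h): 430·exp(−0.03014·3) = 392.829 mg/L
Dose 6 (180 mg at t=10 h): 180·exp(−0.03014·1) = 174.656 mg/L
C(11) = 118.444 + 125.803 + 8.098 + 43.006 + 392.829 + 174.656 = 862.836 mg/L

862.836 mg/L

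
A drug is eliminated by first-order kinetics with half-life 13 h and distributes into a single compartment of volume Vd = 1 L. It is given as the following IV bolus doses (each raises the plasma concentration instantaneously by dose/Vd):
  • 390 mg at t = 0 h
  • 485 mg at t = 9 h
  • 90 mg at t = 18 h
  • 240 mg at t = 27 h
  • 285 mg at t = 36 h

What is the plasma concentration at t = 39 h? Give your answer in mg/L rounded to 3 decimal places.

k = ln 2 / 13 = 0.05332 per h
Dose 1 (390 mg at t=0 h): 390·exp(−0.05332·39) = 48.750 mg/L
Dose 2 (485 mg at t=9 h): 485·exp(−0.05332·30) = 97.962 mg/L
Dose 3 (90 mg at t=18 h): 90·exp(−0.05332·21) = 29.374 mg/L
Dose 4 (240 mg at t=27 h): 240·exp(−0.05332·12) = 126.572 mg/L
Dose 5 (285 mg at t=36 h): 285·exp(−0.05332·3) = 242.871 mg/L
C(39) = 48.750 + 97.962 + 29.374 + 126.572 + 242.871 = 545.529 mg/L

545.529 mg/L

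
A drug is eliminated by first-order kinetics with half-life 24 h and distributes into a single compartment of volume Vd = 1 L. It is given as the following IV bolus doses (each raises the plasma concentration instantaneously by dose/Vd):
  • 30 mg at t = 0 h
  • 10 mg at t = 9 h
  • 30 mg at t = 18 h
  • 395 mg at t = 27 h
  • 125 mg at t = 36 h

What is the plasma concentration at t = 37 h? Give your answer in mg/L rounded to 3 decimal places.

449.447 mg/L

k = ln 2 / 24 = 0.02888 per h
Dose 1 (30 mg at t=0 h): 30·exp(−0.02888·37) = 10.305 mg/L
Dose 2 (10 mg at t=9 h): 10·exp(−0.02888·28) = 4.454 mg/L
Dose 3 (30 mg at t=18 h): 30·exp(−0.02888·19) = 17.330 mg/L
Dose 4 (395 mg at t=27 h): 395·exp(−0.02888·10) = 295.916 mg/L
Dose 5 (125 mg at t=36 h): 125·exp(−0.02888·1) = 121.441 mg/L
C(37) = 10.305 + 4.454 + 17.330 + 295.916 + 121.441 = 449.447 mg/L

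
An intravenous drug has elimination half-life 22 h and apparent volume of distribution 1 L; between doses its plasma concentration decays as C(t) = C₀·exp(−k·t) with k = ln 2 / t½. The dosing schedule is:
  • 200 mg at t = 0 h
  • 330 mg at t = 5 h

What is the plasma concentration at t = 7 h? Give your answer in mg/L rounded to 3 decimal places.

k = ln 2 / 22 = 0.03151 per h
Dose 1 (200 mg at t=0 h): 200·exp(−0.03151·7) = 160.416 mg/L
Dose 2 (330 mg at t=5 h): 330·exp(−0.03151·2) = 309.847 mg/L
C(7) = 160.416 + 309.847 = 470.263 mg/L

470.263 mg/L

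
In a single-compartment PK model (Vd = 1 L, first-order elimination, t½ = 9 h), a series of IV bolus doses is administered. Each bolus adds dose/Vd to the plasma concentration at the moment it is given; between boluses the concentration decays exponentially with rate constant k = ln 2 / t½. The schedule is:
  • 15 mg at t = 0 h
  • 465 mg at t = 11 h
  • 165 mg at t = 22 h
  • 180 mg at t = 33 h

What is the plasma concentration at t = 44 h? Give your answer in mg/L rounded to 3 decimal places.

k = ln 2 / 9 = 0.07702 per h
Dose 1 (15 mg at t=0 h): 15·exp(−0.07702·44) = 0.506 mg/L
Dose 2 (465 mg at t=11 h): 465·exp(−0.07702·33) = 36.616 mg/L
Dose 3 (165 mg at t=22 h): 165·exp(−0.07702·22) = 30.313 mg/L
Dose 4 (180 mg at t=33 h): 180·exp(−0.07702·11) = 77.152 mg/L
C(44) = 0.506 + 36.616 + 30.313 + 77.152 = 144.588 mg/L

144.588 mg/L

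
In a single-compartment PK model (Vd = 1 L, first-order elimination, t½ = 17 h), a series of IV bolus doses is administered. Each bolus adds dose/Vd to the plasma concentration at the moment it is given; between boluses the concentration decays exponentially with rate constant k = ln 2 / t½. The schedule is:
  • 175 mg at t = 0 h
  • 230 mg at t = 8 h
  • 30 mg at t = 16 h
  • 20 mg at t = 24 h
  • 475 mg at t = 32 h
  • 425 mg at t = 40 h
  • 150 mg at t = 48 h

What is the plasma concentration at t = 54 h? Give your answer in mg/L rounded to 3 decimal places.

618.161 mg/L

k = ln 2 / 17 = 0.04077 per h
Dose 1 (175 mg at t=0 h): 175·exp(−0.04077·54) = 19.356 mg/L
Dose 2 (230 mg at t=8 h): 230·exp(−0.04077·46) = 35.251 mg/L
Dose 3 (30 mg at t=16 h): 30·exp(−0.04077·38) = 6.371 mg/L
Dose 4 (20 mg at t=24 h): 20·exp(−0.04077·30) = 5.886 mg/L
Dose 5 (475 mg at t=32 h): 475·exp(−0.04077·22) = 193.698 mg/L
Dose 6 (425 mg at t=40 h): 425·exp(−0.04077·14) = 240.150 mg/L
Dose 7 (150 mg at t=48 h): 150·exp(−0.04077·6) = 117.448 mg/L
C(54) = 19.356 + 35.251 + 6.371 + 5.886 + 193.698 + 240.150 + 117.448 = 618.161 mg/L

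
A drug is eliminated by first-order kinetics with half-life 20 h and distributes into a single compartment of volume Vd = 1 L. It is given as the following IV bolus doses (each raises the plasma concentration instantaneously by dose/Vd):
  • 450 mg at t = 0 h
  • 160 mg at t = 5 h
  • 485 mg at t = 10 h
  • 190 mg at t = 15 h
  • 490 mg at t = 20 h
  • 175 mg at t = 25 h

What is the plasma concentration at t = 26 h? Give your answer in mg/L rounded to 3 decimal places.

1235.407 mg/L

k = ln 2 / 20 = 0.03466 per h
Dose 1 (450 mg at t=0 h): 450·exp(−0.03466·26) = 182.757 mg/L
Dose 2 (160 mg at t=5 h): 160·exp(−0.03466·21) = 77.275 mg/L
Dose 3 (485 mg at t=10 h): 485·exp(−0.03466·16) = 278.559 mg/L
Dose 4 (190 mg at t=15 h): 190·exp(−0.03466·11) = 129.774 mg/L
Dose 5 (490 mg at t=20 h): 490·exp(−0.03466·6) = 398.004 mg/L
Dose 6 (175 mg at t=25 h): 175·exp(−0.03466·1) = 169.039 mg/L
C(26) = 182.757 + 77.275 + 278.559 + 129.774 + 398.004 + 169.039 = 1235.407 mg/L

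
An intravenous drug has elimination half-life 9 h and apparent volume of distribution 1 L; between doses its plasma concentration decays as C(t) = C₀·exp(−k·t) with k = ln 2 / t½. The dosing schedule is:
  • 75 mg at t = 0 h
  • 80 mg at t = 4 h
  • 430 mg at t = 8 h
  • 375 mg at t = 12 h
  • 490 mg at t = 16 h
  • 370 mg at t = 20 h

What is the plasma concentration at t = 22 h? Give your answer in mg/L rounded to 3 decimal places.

k = ln 2 / 9 = 0.07702 per h
Dose 1 (75 mg at t=0 h): 75·exp(−0.07702·22) = 13.779 mg/L
Dose 2 (80 mg at t=4 h): 80·exp(−0.07702·18) = 20.000 mg/L
Dose 3 (430 mg at t=8 h): 430·exp(−0.07702·14) = 146.285 mg/L
Dose 4 (375 mg at t=12 h): 375·exp(−0.07702·10) = 173.602 mg/L
Dose 5 (490 mg at t=16 h): 490·exp(−0.07702·6) = 308.681 mg/L
Dose 6 (370 mg at t=20 h): 370·exp(−0.07702·2) = 317.180 mg/L
C(22) = 13.779 + 20.000 + 146.285 + 173.602 + 308.681 + 317.180 = 979.526 mg/L

979.526 mg/L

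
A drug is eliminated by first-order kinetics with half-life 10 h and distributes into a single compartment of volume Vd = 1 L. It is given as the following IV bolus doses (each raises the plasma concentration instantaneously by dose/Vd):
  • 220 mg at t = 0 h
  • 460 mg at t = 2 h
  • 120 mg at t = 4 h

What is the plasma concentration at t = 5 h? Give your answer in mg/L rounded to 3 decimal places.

641.164 mg/L

k = ln 2 / 10 = 0.06931 per h
Dose 1 (220 mg at t=0 h): 220·exp(−0.06931·5) = 155.563 mg/L
Dose 2 (460 mg at t=2 h): 460·exp(−0.06931·3) = 373.636 mg/L
Dose 3 (120 mg at t=4 h): 120·exp(−0.06931·1) = 111.964 mg/L
C(5) = 155.563 + 373.636 + 111.964 = 641.164 mg/L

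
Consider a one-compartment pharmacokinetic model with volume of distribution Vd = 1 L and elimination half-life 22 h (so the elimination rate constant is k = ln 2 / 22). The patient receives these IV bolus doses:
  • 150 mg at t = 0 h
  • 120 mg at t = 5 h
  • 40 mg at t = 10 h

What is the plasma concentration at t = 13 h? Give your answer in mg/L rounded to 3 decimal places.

k = ln 2 / 22 = 0.03151 per h
Dose 1 (150 mg at t=0 h): 150·exp(−0.03151·13) = 99.589 mg/L
Dose 2 (120 mg at t=5 h): 120·exp(−0.03151·8) = 93.264 mg/L
Dose 3 (40 mg at t=10 h): 40·exp(−0.03151·3) = 36.392 mg/L
C(13) = 99.589 + 93.264 + 36.392 = 229.245 mg/L

229.245 mg/L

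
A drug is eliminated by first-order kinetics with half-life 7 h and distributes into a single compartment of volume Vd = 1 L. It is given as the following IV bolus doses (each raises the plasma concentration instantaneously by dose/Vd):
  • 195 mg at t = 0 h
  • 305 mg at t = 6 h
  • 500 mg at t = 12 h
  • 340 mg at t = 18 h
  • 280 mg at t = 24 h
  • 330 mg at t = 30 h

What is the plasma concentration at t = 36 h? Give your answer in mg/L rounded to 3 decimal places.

392.301 mg/L

k = ln 2 / 7 = 0.09902 per h
Dose 1 (195 mg at t=0 h): 195·exp(−0.09902·36) = 5.519 mg/L
Dose 2 (305 mg at t=6 h): 305·exp(−0.09902·30) = 15.638 mg/L
Dose 3 (500 mg at t=12 h): 500·exp(−0.09902·24) = 46.437 mg/L
Dose 4 (340 mg at t=18 h): 340·exp(−0.09902·18) = 57.201 mg/L
Dose 5 (280 mg at t=24 h): 280·exp(−0.09902·12) = 85.331 mg/L
Dose 6 (330 mg at t=30 h): 330·exp(−0.09902·6) = 182.175 mg/L
C(36) = 5.519 + 15.638 + 46.437 + 57.201 + 85.331 + 182.175 = 392.301 mg/L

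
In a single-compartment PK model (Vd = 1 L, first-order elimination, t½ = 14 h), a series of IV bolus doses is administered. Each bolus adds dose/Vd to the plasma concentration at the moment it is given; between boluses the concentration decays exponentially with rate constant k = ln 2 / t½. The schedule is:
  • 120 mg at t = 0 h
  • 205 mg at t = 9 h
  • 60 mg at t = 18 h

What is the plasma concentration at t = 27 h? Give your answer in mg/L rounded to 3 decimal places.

154.034 mg/L

k = ln 2 / 14 = 0.04951 per h
Dose 1 (120 mg at t=0 h): 120·exp(−0.04951·27) = 31.523 mg/L
Dose 2 (205 mg at t=9 h): 205·exp(−0.04951·18) = 84.084 mg/L
Dose 3 (60 mg at t=18 h): 60·exp(−0.04951·9) = 38.427 mg/L
C(27) = 31.523 + 84.084 + 38.427 = 154.034 mg/L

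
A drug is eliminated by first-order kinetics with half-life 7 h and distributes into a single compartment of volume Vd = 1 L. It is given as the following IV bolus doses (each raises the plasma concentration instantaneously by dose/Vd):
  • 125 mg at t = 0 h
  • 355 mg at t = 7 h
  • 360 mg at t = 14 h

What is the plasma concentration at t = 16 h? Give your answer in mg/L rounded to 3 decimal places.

466.566 mg/L

k = ln 2 / 7 = 0.09902 per h
Dose 1 (125 mg at t=0 h): 125·exp(−0.09902·16) = 25.635 mg/L
Dose 2 (355 mg at t=7 h): 355·exp(−0.09902·9) = 145.610 mg/L
Dose 3 (360 mg at t=14 h): 360·exp(−0.09902·2) = 295.321 mg/L
C(16) = 25.635 + 145.610 + 295.321 = 466.566 mg/L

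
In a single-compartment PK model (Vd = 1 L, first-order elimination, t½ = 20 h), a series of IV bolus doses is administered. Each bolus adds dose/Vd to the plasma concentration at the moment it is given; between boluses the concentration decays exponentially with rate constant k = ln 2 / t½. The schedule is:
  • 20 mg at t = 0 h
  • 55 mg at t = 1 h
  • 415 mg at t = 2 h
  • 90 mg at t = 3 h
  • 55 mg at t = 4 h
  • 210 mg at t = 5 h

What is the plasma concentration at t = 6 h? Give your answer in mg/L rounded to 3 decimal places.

k = ln 2 / 20 = 0.03466 per h
Dose 1 (20 mg at t=0 h): 20·exp(−0.03466·6) = 16.245 mg/L
Dose 2 (55 mg at t=1 h): 55·exp(−0.03466·5) = 46.249 mg/L
Dose 3 (415 mg at t=2 h): 415·exp(−0.03466·4) = 361.278 mg/L
Dose 4 (90 mg at t=3 h): 90·exp(−0.03466·3) = 81.113 mg/L
Dose 5 (55 mg at t=4 h): 55·exp(−0.03466·2) = 51.317 mg/L
Dose 6 (210 mg at t=5 h): 210·exp(−0.03466·1) = 202.847 mg/L
C(6) = 16.245 + 46.249 + 361.278 + 81.113 + 51.317 + 202.847 = 759.049 mg/L

759.049 mg/L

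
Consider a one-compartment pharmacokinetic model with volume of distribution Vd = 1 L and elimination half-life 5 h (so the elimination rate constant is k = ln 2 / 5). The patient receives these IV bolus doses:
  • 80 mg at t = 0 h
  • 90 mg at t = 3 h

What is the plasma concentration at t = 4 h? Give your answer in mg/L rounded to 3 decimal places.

124.297 mg/L

k = ln 2 / 5 = 0.13863 per h
Dose 1 (80 mg at t=0 h): 80·exp(−0.13863·4) = 45.948 mg/L
Dose 2 (90 mg at t=3 h): 90·exp(−0.13863·1) = 78.350 mg/L
C(4) = 45.948 + 78.350 = 124.297 mg/L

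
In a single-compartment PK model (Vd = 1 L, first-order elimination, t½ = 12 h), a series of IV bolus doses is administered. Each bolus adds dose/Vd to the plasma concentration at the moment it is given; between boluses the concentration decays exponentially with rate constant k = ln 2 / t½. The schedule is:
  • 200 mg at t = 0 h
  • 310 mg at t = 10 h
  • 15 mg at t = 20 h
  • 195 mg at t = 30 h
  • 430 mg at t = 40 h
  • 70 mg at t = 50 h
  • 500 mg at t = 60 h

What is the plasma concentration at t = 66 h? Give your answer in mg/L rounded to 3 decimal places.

k = ln 2 / 12 = 0.05776 per h
Dose 1 (200 mg at t=0 h): 200·exp(−0.05776·66) = 4.419 mg/L
Dose 2 (310 mg at t=10 h): 310·exp(−0.05776·56) = 12.205 mg/L
Dose 3 (15 mg at t=20 h): 15·exp(−0.05776·46) = 1.052 mg/L
Dose 4 (195 mg at t=30 h): 195·exp(−0.05776·36) = 24.375 mg/L
Dose 5 (430 mg at t=40 h): 430·exp(−0.05776·26) = 95.772 mg/L
Dose 6 (70 mg at t=50 h): 70·exp(−0.05776·16) = 27.780 mg/L
Dose 7 (500 mg at t=60 h): 500·exp(−0.05776·6) = 353.553 mg/L
C(66) = 4.419 + 12.205 + 1.052 + 24.375 + 95.772 + 27.780 + 353.553 = 519.157 mg/L

519.157 mg/L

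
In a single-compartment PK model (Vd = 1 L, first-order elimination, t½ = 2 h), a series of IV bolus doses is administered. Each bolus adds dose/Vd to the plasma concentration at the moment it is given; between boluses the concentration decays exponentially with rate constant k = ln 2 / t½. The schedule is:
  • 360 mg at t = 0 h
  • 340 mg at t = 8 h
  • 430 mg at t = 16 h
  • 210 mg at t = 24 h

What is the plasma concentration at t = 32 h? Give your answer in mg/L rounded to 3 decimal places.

14.893 mg/L

k = ln 2 / 2 = 0.34657 per h
Dose 1 (360 mg at t=0 h): 360·exp(−0.34657·32) = 0.005 mg/L
Dose 2 (340 mg at t=8 h): 340·exp(−0.34657·24) = 0.083 mg/L
Dose 3 (430 mg at t=16 h): 430·exp(−0.34657·16) = 1.680 mg/L
Dose 4 (210 mg at t=24 h): 210·exp(−0.34657·8) = 13.125 mg/L
C(32) = 0.005 + 0.083 + 1.680 + 13.125 = 14.893 mg/L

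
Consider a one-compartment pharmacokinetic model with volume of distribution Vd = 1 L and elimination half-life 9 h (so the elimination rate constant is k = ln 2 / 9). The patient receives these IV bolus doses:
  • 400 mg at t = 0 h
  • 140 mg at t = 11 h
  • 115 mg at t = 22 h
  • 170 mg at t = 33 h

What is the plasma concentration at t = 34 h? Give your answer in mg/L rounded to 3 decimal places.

k = ln 2 / 9 = 0.07702 per h
Dose 1 (400 mg at t=0 h): 400·exp(−0.07702·34) = 29.163 mg/L
Dose 2 (140 mg at t=11 h): 140·exp(−0.07702·23) = 23.814 mg/L
Dose 3 (115 mg at t=22 h): 115·exp(−0.07702·12) = 45.638 mg/L
Dose 4 (170 mg at t=33 h): 170·exp(−0.07702·1) = 157.399 mg/L
C(34) = 29.163 + 23.814 + 45.638 + 157.399 = 256.014 mg/L

256.014 mg/L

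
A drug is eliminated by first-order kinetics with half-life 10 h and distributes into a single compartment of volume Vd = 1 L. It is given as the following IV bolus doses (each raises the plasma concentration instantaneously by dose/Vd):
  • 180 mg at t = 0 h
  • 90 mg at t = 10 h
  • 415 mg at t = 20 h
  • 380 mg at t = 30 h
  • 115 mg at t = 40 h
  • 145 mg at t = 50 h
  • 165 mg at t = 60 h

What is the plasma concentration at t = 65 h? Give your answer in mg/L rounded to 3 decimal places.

244.173 mg/L

k = ln 2 / 10 = 0.06931 per h
Dose 1 (180 mg at t=0 h): 180·exp(−0.06931·65) = 1.989 mg/L
Dose 2 (90 mg at t=10 h): 90·exp(−0.06931·55) = 1.989 mg/L
Dose 3 (415 mg at t=20 h): 415·exp(−0.06931·45) = 18.341 mg/L
Dose 4 (380 mg at t=30 h): 380·exp(−0.06931·35) = 33.588 mg/L
Dose 5 (115 mg at t=40 h): 115·exp(−0.06931·25) = 20.329 mg/L
Dose 6 (145 mg at t=50 h): 145·exp(−0.06931·15) = 51.265 mg/L
Dose 7 (165 mg at t=60 h): 165·exp(−0.06931·5) = 116.673 mg/L
C(65) = 1.989 + 1.989 + 18.341 + 33.588 + 20.329 + 51.265 + 116.673 = 244.173 mg/L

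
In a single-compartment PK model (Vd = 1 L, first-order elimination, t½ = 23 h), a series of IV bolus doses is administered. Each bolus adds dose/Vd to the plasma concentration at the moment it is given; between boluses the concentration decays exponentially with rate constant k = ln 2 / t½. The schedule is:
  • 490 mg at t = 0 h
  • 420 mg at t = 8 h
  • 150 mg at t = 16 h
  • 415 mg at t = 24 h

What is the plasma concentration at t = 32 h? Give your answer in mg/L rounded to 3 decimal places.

k = ln 2 / 23 = 0.03014 per h
Dose 1 (490 mg at t=0 h): 490·exp(−0.03014·32) = 186.798 mg/L
Dose 2 (420 mg at t=8 h): 420·exp(−0.03014·24) = 203.766 mg/L
Dose 3 (150 mg at t=16 h): 150·exp(−0.03014·16) = 92.615 mg/L
Dose 4 (415 mg at t=24 h): 415·exp(−0.03014·8) = 326.093 mg/L
C(32) = 186.798 + 203.766 + 92.615 + 326.093 = 809.271 mg/L

809.271 mg/L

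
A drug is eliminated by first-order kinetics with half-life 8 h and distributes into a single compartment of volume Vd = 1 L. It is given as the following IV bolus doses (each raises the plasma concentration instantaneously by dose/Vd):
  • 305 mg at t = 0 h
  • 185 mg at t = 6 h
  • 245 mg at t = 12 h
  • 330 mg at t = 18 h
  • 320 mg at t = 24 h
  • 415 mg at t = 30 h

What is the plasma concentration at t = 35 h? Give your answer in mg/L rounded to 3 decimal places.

k = ln 2 / 8 = 0.08664 per h
Dose 1 (305 mg at t=0 h): 305·exp(−0.08664·35) = 14.699 mg/L
Dose 2 (185 mg at t=6 h): 185·exp(−0.08664·29) = 14.995 mg/L
Dose 3 (245 mg at t=12 h): 245·exp(−0.08664·23) = 33.397 mg/L
Dose 4 (330 mg at t=18 h): 330·exp(−0.08664·17) = 75.653 mg/L
Dose 5 (320 mg at t=24 h): 320·exp(−0.08664·11) = 123.377 mg/L
Dose 6 (415 mg at t=30 h): 415·exp(−0.08664·5) = 269.094 mg/L
C(35) = 14.699 + 14.995 + 33.397 + 75.653 + 123.377 + 269.094 = 531.215 mg/L

531.215 mg/L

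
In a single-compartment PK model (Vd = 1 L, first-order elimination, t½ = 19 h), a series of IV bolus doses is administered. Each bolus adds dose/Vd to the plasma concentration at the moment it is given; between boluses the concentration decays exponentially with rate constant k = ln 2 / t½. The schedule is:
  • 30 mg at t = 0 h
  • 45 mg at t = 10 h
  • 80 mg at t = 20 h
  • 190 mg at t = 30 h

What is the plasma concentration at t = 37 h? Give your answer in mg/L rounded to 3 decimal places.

k = ln 2 / 19 = 0.03648 per h
Dose 1 (30 mg at t=0 h): 30·exp(−0.03648·37) = 7.779 mg/L
Dose 2 (45 mg at t=10 h): 45·exp(−0.03648·27) = 16.805 mg/L
Dose 3 (80 mg at t=20 h): 80·exp(−0.03648·17) = 43.028 mg/L
Dose 4 (190 mg at t=30 h): 190·exp(−0.03648·7) = 147.180 mg/L
C(37) = 7.779 + 16.805 + 43.028 + 147.180 = 214.791 mg/L

214.791 mg/L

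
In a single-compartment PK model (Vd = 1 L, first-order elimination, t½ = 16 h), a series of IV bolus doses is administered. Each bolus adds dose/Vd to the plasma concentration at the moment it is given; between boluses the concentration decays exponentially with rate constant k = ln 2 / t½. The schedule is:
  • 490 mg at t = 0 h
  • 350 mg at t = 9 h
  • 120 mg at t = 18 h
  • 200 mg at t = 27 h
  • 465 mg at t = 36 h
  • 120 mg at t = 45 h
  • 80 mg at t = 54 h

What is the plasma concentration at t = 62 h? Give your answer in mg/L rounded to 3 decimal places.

k = ln 2 / 16 = 0.04332 per h
Dose 1 (490 mg at t=0 h): 490·exp(−0.04332·62) = 33.397 mg/L
Dose 2 (350 mg at t=9 h): 350·exp(−0.04332·53) = 35.229 mg/L
Dose 3 (120 mg at t=18 h): 120·exp(−0.04332·44) = 17.838 mg/L
Dose 4 (200 mg at t=27 h): 200·exp(−0.04332·35) = 43.906 mg/L
Dose 5 (465 mg at t=36 h): 465·exp(−0.04332·26) = 150.758 mg/L
Dose 6 (120 mg at t=45 h): 120·exp(−0.04332·17) = 57.456 mg/L
Dose 7 (80 mg at t=54 h): 80·exp(−0.04332·8) = 56.569 mg/L
C(62) = 33.397 + 35.229 + 17.838 + 43.906 + 150.758 + 57.456 + 56.569 = 395.153 mg/L

395.153 mg/L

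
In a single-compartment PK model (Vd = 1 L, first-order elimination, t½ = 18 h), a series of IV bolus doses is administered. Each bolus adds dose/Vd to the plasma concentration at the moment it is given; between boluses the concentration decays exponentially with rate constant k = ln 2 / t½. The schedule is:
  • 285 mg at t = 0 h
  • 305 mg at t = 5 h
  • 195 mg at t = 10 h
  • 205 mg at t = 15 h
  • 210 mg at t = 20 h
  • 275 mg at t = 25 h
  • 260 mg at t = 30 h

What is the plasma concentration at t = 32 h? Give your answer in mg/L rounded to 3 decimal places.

k = ln 2 / 18 = 0.03851 per h
Dose 1 (285 mg at t=0 h): 285·exp(−0.03851·32) = 83.115 mg/L
Dose 2 (305 mg at t=5 h): 305·exp(−0.03851·27) = 107.834 mg/L
Dose 3 (195 mg at t=10 h): 195·exp(−0.03851·22) = 83.581 mg/L
Dose 4 (205 mg at t=15 h): 205·exp(−0.03851·17) = 106.524 mg/L
Dose 5 (210 mg at t=20 h): 210·exp(−0.03851·12) = 132.292 mg/L
Dose 6 (275 mg at t=25 h): 275·exp(−0.03851·7) = 210.022 mg/L
Dose 7 (260 mg at t=30 h): 260·exp(−0.03851·2) = 240.727 mg/L
C(32) = 83.115 + 107.834 + 83.581 + 106.524 + 132.292 + 210.022 + 240.727 = 964.096 mg/L

964.096 mg/L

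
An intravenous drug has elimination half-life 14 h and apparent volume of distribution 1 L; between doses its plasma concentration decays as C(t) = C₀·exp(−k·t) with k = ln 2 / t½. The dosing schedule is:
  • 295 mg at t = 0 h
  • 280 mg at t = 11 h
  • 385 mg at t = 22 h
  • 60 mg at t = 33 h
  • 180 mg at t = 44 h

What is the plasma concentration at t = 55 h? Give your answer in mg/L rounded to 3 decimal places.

k = ln 2 / 14 = 0.04951 per h
Dose 1 (295 mg at t=0 h): 295·exp(−0.04951·55) = 19.373 mg/L
Dose 2 (280 mg at t=11 h): 280·exp(−0.04951·44) = 31.700 mg/L
Dose 3 (385 mg at t=22 h): 385·exp(−0.04951·33) = 75.143 mg/L
Dose 4 (60 mg at t=33 h): 60·exp(−0.04951·22) = 20.189 mg/L
Dose 5 (180 mg at t=44 h): 180·exp(−0.04951·11) = 104.412 mg/L
C(55) = 19.373 + 31.700 + 75.143 + 20.189 + 104.412 = 250.817 mg/L

250.817 mg/L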